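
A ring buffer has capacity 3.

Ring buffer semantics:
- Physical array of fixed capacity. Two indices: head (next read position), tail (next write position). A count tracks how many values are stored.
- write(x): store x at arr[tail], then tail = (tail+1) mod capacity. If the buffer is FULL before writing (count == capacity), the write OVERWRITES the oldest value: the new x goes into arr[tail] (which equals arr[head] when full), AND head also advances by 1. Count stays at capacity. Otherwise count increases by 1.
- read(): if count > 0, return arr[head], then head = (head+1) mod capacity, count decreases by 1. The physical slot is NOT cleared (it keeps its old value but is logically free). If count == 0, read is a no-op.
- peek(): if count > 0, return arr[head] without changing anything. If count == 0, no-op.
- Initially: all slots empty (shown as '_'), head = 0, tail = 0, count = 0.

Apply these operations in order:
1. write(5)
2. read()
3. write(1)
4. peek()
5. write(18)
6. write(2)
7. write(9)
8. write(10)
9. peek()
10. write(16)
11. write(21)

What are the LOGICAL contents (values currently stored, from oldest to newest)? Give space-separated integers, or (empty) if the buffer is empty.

Answer: 10 16 21

Derivation:
After op 1 (write(5)): arr=[5 _ _] head=0 tail=1 count=1
After op 2 (read()): arr=[5 _ _] head=1 tail=1 count=0
After op 3 (write(1)): arr=[5 1 _] head=1 tail=2 count=1
After op 4 (peek()): arr=[5 1 _] head=1 tail=2 count=1
After op 5 (write(18)): arr=[5 1 18] head=1 tail=0 count=2
After op 6 (write(2)): arr=[2 1 18] head=1 tail=1 count=3
After op 7 (write(9)): arr=[2 9 18] head=2 tail=2 count=3
After op 8 (write(10)): arr=[2 9 10] head=0 tail=0 count=3
After op 9 (peek()): arr=[2 9 10] head=0 tail=0 count=3
After op 10 (write(16)): arr=[16 9 10] head=1 tail=1 count=3
After op 11 (write(21)): arr=[16 21 10] head=2 tail=2 count=3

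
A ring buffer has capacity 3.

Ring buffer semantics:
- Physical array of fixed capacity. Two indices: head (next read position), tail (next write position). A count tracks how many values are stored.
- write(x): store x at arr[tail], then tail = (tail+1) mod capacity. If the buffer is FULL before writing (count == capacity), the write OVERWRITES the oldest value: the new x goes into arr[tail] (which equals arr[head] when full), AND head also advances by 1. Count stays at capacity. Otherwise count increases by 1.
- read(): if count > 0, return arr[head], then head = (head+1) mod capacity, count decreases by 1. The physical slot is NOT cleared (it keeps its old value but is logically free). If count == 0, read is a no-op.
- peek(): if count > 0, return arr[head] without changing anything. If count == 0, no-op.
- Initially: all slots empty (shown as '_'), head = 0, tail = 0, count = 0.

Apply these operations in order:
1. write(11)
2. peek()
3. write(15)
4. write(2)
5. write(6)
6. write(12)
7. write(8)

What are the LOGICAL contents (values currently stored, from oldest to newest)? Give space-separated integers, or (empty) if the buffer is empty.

Answer: 6 12 8

Derivation:
After op 1 (write(11)): arr=[11 _ _] head=0 tail=1 count=1
After op 2 (peek()): arr=[11 _ _] head=0 tail=1 count=1
After op 3 (write(15)): arr=[11 15 _] head=0 tail=2 count=2
After op 4 (write(2)): arr=[11 15 2] head=0 tail=0 count=3
After op 5 (write(6)): arr=[6 15 2] head=1 tail=1 count=3
After op 6 (write(12)): arr=[6 12 2] head=2 tail=2 count=3
After op 7 (write(8)): arr=[6 12 8] head=0 tail=0 count=3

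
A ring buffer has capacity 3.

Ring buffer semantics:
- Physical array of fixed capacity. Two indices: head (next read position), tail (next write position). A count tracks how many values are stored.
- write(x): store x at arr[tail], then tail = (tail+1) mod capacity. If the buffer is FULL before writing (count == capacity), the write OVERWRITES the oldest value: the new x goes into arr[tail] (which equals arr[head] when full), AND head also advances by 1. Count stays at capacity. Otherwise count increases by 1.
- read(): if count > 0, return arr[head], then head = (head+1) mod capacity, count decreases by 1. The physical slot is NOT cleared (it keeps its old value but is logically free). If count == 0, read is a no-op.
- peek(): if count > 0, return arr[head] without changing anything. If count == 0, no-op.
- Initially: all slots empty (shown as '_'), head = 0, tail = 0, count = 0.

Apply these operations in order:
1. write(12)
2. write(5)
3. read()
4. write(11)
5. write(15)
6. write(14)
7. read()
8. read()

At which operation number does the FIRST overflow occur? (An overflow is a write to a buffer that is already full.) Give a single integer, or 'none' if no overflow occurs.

Answer: 6

Derivation:
After op 1 (write(12)): arr=[12 _ _] head=0 tail=1 count=1
After op 2 (write(5)): arr=[12 5 _] head=0 tail=2 count=2
After op 3 (read()): arr=[12 5 _] head=1 tail=2 count=1
After op 4 (write(11)): arr=[12 5 11] head=1 tail=0 count=2
After op 5 (write(15)): arr=[15 5 11] head=1 tail=1 count=3
After op 6 (write(14)): arr=[15 14 11] head=2 tail=2 count=3
After op 7 (read()): arr=[15 14 11] head=0 tail=2 count=2
After op 8 (read()): arr=[15 14 11] head=1 tail=2 count=1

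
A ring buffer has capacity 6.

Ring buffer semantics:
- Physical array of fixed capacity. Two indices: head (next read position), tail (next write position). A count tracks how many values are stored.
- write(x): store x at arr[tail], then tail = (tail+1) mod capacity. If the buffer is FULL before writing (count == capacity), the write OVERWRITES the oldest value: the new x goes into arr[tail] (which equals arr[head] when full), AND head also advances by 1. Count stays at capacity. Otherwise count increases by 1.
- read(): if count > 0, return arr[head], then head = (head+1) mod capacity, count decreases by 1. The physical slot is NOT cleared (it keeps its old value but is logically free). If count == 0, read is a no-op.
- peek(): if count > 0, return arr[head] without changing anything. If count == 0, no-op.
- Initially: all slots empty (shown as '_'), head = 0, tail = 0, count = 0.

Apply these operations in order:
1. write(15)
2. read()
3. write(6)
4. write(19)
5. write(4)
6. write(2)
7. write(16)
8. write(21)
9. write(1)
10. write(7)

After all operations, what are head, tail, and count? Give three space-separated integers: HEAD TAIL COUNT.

After op 1 (write(15)): arr=[15 _ _ _ _ _] head=0 tail=1 count=1
After op 2 (read()): arr=[15 _ _ _ _ _] head=1 tail=1 count=0
After op 3 (write(6)): arr=[15 6 _ _ _ _] head=1 tail=2 count=1
After op 4 (write(19)): arr=[15 6 19 _ _ _] head=1 tail=3 count=2
After op 5 (write(4)): arr=[15 6 19 4 _ _] head=1 tail=4 count=3
After op 6 (write(2)): arr=[15 6 19 4 2 _] head=1 tail=5 count=4
After op 7 (write(16)): arr=[15 6 19 4 2 16] head=1 tail=0 count=5
After op 8 (write(21)): arr=[21 6 19 4 2 16] head=1 tail=1 count=6
After op 9 (write(1)): arr=[21 1 19 4 2 16] head=2 tail=2 count=6
After op 10 (write(7)): arr=[21 1 7 4 2 16] head=3 tail=3 count=6

Answer: 3 3 6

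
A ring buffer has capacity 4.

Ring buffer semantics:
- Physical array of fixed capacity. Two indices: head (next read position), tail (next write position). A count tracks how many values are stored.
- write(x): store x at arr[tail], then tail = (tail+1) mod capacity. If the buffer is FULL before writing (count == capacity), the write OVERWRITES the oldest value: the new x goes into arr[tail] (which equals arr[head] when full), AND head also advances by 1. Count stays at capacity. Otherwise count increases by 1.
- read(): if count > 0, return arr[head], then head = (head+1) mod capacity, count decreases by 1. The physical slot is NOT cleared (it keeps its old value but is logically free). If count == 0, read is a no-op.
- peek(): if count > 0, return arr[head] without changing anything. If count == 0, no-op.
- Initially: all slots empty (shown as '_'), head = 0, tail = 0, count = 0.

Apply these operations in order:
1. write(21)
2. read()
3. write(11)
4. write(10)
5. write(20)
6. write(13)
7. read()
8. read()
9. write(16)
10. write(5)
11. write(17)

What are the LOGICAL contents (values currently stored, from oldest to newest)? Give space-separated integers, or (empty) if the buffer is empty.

After op 1 (write(21)): arr=[21 _ _ _] head=0 tail=1 count=1
After op 2 (read()): arr=[21 _ _ _] head=1 tail=1 count=0
After op 3 (write(11)): arr=[21 11 _ _] head=1 tail=2 count=1
After op 4 (write(10)): arr=[21 11 10 _] head=1 tail=3 count=2
After op 5 (write(20)): arr=[21 11 10 20] head=1 tail=0 count=3
After op 6 (write(13)): arr=[13 11 10 20] head=1 tail=1 count=4
After op 7 (read()): arr=[13 11 10 20] head=2 tail=1 count=3
After op 8 (read()): arr=[13 11 10 20] head=3 tail=1 count=2
After op 9 (write(16)): arr=[13 16 10 20] head=3 tail=2 count=3
After op 10 (write(5)): arr=[13 16 5 20] head=3 tail=3 count=4
After op 11 (write(17)): arr=[13 16 5 17] head=0 tail=0 count=4

Answer: 13 16 5 17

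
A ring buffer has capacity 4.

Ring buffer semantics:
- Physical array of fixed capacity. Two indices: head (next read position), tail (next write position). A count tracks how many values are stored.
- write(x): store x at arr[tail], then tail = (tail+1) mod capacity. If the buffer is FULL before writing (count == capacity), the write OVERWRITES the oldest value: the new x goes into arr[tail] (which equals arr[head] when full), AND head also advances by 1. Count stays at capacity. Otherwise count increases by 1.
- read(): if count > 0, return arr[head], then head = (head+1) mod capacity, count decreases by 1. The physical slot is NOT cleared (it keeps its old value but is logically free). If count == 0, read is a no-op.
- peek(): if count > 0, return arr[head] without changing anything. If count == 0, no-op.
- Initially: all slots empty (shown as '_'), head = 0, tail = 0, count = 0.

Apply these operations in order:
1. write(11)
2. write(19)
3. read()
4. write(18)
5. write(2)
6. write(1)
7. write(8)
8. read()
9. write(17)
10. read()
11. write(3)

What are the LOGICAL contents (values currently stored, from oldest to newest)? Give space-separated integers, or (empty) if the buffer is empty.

Answer: 1 8 17 3

Derivation:
After op 1 (write(11)): arr=[11 _ _ _] head=0 tail=1 count=1
After op 2 (write(19)): arr=[11 19 _ _] head=0 tail=2 count=2
After op 3 (read()): arr=[11 19 _ _] head=1 tail=2 count=1
After op 4 (write(18)): arr=[11 19 18 _] head=1 tail=3 count=2
After op 5 (write(2)): arr=[11 19 18 2] head=1 tail=0 count=3
After op 6 (write(1)): arr=[1 19 18 2] head=1 tail=1 count=4
After op 7 (write(8)): arr=[1 8 18 2] head=2 tail=2 count=4
After op 8 (read()): arr=[1 8 18 2] head=3 tail=2 count=3
After op 9 (write(17)): arr=[1 8 17 2] head=3 tail=3 count=4
After op 10 (read()): arr=[1 8 17 2] head=0 tail=3 count=3
After op 11 (write(3)): arr=[1 8 17 3] head=0 tail=0 count=4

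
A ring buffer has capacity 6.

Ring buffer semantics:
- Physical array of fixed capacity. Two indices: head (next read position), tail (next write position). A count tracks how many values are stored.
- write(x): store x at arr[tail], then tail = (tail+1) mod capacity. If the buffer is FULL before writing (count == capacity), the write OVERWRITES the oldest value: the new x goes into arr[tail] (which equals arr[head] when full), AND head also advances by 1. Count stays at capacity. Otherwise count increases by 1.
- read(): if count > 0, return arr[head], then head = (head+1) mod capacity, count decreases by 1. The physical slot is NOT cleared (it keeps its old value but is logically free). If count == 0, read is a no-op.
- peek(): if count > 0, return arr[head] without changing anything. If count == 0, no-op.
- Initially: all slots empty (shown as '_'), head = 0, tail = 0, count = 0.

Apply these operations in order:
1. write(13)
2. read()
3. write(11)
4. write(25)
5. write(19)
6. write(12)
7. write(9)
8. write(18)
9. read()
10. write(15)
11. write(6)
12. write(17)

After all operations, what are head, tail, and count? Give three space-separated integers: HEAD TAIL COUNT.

After op 1 (write(13)): arr=[13 _ _ _ _ _] head=0 tail=1 count=1
After op 2 (read()): arr=[13 _ _ _ _ _] head=1 tail=1 count=0
After op 3 (write(11)): arr=[13 11 _ _ _ _] head=1 tail=2 count=1
After op 4 (write(25)): arr=[13 11 25 _ _ _] head=1 tail=3 count=2
After op 5 (write(19)): arr=[13 11 25 19 _ _] head=1 tail=4 count=3
After op 6 (write(12)): arr=[13 11 25 19 12 _] head=1 tail=5 count=4
After op 7 (write(9)): arr=[13 11 25 19 12 9] head=1 tail=0 count=5
After op 8 (write(18)): arr=[18 11 25 19 12 9] head=1 tail=1 count=6
After op 9 (read()): arr=[18 11 25 19 12 9] head=2 tail=1 count=5
After op 10 (write(15)): arr=[18 15 25 19 12 9] head=2 tail=2 count=6
After op 11 (write(6)): arr=[18 15 6 19 12 9] head=3 tail=3 count=6
After op 12 (write(17)): arr=[18 15 6 17 12 9] head=4 tail=4 count=6

Answer: 4 4 6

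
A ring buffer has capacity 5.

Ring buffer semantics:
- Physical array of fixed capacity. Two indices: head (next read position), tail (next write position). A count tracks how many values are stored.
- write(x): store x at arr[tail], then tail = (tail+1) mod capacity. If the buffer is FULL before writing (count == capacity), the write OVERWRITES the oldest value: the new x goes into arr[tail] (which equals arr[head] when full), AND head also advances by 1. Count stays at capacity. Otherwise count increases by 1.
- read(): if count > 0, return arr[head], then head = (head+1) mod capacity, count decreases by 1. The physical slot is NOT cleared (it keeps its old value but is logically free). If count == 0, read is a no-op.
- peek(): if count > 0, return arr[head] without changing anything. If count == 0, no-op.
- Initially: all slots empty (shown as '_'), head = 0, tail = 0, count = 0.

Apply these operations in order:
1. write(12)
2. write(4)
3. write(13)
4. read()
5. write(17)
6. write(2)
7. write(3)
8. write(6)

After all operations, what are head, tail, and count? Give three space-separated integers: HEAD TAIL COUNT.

After op 1 (write(12)): arr=[12 _ _ _ _] head=0 tail=1 count=1
After op 2 (write(4)): arr=[12 4 _ _ _] head=0 tail=2 count=2
After op 3 (write(13)): arr=[12 4 13 _ _] head=0 tail=3 count=3
After op 4 (read()): arr=[12 4 13 _ _] head=1 tail=3 count=2
After op 5 (write(17)): arr=[12 4 13 17 _] head=1 tail=4 count=3
After op 6 (write(2)): arr=[12 4 13 17 2] head=1 tail=0 count=4
After op 7 (write(3)): arr=[3 4 13 17 2] head=1 tail=1 count=5
After op 8 (write(6)): arr=[3 6 13 17 2] head=2 tail=2 count=5

Answer: 2 2 5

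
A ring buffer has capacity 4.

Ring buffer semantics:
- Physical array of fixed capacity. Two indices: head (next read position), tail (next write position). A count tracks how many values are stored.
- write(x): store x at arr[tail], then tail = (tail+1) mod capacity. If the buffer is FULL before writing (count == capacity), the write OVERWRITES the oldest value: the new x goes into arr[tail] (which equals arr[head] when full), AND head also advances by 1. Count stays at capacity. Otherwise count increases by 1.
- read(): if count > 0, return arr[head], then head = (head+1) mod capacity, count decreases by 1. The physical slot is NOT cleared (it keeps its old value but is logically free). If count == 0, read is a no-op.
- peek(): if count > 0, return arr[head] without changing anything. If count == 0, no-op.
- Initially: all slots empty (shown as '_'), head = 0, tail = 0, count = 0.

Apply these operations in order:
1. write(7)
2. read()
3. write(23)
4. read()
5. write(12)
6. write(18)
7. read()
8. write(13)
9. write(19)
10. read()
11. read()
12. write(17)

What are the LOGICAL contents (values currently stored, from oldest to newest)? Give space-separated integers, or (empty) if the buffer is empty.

Answer: 19 17

Derivation:
After op 1 (write(7)): arr=[7 _ _ _] head=0 tail=1 count=1
After op 2 (read()): arr=[7 _ _ _] head=1 tail=1 count=0
After op 3 (write(23)): arr=[7 23 _ _] head=1 tail=2 count=1
After op 4 (read()): arr=[7 23 _ _] head=2 tail=2 count=0
After op 5 (write(12)): arr=[7 23 12 _] head=2 tail=3 count=1
After op 6 (write(18)): arr=[7 23 12 18] head=2 tail=0 count=2
After op 7 (read()): arr=[7 23 12 18] head=3 tail=0 count=1
After op 8 (write(13)): arr=[13 23 12 18] head=3 tail=1 count=2
After op 9 (write(19)): arr=[13 19 12 18] head=3 tail=2 count=3
After op 10 (read()): arr=[13 19 12 18] head=0 tail=2 count=2
After op 11 (read()): arr=[13 19 12 18] head=1 tail=2 count=1
After op 12 (write(17)): arr=[13 19 17 18] head=1 tail=3 count=2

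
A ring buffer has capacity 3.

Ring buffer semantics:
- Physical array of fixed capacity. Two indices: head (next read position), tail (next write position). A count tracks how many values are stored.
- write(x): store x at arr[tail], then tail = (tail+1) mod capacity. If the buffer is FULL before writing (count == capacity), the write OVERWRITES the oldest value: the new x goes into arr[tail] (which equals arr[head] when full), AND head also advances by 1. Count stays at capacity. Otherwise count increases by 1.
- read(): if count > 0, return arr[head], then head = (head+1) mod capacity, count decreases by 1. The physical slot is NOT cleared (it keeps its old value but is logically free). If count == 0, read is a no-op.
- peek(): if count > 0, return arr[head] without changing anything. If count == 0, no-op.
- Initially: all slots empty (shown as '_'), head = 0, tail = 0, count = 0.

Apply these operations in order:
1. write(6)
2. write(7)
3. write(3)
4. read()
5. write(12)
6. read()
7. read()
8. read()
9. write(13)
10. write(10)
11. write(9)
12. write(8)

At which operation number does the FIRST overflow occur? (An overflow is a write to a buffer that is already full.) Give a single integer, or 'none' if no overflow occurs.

After op 1 (write(6)): arr=[6 _ _] head=0 tail=1 count=1
After op 2 (write(7)): arr=[6 7 _] head=0 tail=2 count=2
After op 3 (write(3)): arr=[6 7 3] head=0 tail=0 count=3
After op 4 (read()): arr=[6 7 3] head=1 tail=0 count=2
After op 5 (write(12)): arr=[12 7 3] head=1 tail=1 count=3
After op 6 (read()): arr=[12 7 3] head=2 tail=1 count=2
After op 7 (read()): arr=[12 7 3] head=0 tail=1 count=1
After op 8 (read()): arr=[12 7 3] head=1 tail=1 count=0
After op 9 (write(13)): arr=[12 13 3] head=1 tail=2 count=1
After op 10 (write(10)): arr=[12 13 10] head=1 tail=0 count=2
After op 11 (write(9)): arr=[9 13 10] head=1 tail=1 count=3
After op 12 (write(8)): arr=[9 8 10] head=2 tail=2 count=3

Answer: 12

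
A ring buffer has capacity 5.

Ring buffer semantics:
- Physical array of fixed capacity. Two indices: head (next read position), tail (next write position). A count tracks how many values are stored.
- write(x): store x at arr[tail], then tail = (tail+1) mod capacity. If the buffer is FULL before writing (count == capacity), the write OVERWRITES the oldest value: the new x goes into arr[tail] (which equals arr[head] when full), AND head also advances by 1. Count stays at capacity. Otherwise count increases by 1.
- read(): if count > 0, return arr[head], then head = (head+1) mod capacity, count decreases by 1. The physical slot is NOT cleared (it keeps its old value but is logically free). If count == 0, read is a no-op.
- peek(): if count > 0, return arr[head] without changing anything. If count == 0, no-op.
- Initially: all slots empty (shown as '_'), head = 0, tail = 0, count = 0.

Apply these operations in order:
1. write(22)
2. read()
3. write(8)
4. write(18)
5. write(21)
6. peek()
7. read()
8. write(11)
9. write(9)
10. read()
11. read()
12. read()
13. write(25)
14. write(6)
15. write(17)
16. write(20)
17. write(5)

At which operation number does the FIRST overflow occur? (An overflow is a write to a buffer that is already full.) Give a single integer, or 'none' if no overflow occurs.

After op 1 (write(22)): arr=[22 _ _ _ _] head=0 tail=1 count=1
After op 2 (read()): arr=[22 _ _ _ _] head=1 tail=1 count=0
After op 3 (write(8)): arr=[22 8 _ _ _] head=1 tail=2 count=1
After op 4 (write(18)): arr=[22 8 18 _ _] head=1 tail=3 count=2
After op 5 (write(21)): arr=[22 8 18 21 _] head=1 tail=4 count=3
After op 6 (peek()): arr=[22 8 18 21 _] head=1 tail=4 count=3
After op 7 (read()): arr=[22 8 18 21 _] head=2 tail=4 count=2
After op 8 (write(11)): arr=[22 8 18 21 11] head=2 tail=0 count=3
After op 9 (write(9)): arr=[9 8 18 21 11] head=2 tail=1 count=4
After op 10 (read()): arr=[9 8 18 21 11] head=3 tail=1 count=3
After op 11 (read()): arr=[9 8 18 21 11] head=4 tail=1 count=2
After op 12 (read()): arr=[9 8 18 21 11] head=0 tail=1 count=1
After op 13 (write(25)): arr=[9 25 18 21 11] head=0 tail=2 count=2
After op 14 (write(6)): arr=[9 25 6 21 11] head=0 tail=3 count=3
After op 15 (write(17)): arr=[9 25 6 17 11] head=0 tail=4 count=4
After op 16 (write(20)): arr=[9 25 6 17 20] head=0 tail=0 count=5
After op 17 (write(5)): arr=[5 25 6 17 20] head=1 tail=1 count=5

Answer: 17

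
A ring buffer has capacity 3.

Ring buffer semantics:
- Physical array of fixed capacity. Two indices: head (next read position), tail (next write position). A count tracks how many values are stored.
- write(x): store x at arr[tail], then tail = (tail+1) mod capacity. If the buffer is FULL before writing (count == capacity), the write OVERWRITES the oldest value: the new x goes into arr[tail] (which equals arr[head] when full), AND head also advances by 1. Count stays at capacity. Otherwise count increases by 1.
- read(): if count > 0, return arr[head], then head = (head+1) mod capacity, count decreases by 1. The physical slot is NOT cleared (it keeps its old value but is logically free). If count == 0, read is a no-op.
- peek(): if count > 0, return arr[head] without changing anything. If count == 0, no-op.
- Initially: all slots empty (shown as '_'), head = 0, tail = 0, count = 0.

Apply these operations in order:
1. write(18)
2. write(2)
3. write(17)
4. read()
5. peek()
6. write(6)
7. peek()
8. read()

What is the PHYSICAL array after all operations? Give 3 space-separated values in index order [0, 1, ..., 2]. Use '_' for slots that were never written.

Answer: 6 2 17

Derivation:
After op 1 (write(18)): arr=[18 _ _] head=0 tail=1 count=1
After op 2 (write(2)): arr=[18 2 _] head=0 tail=2 count=2
After op 3 (write(17)): arr=[18 2 17] head=0 tail=0 count=3
After op 4 (read()): arr=[18 2 17] head=1 tail=0 count=2
After op 5 (peek()): arr=[18 2 17] head=1 tail=0 count=2
After op 6 (write(6)): arr=[6 2 17] head=1 tail=1 count=3
After op 7 (peek()): arr=[6 2 17] head=1 tail=1 count=3
After op 8 (read()): arr=[6 2 17] head=2 tail=1 count=2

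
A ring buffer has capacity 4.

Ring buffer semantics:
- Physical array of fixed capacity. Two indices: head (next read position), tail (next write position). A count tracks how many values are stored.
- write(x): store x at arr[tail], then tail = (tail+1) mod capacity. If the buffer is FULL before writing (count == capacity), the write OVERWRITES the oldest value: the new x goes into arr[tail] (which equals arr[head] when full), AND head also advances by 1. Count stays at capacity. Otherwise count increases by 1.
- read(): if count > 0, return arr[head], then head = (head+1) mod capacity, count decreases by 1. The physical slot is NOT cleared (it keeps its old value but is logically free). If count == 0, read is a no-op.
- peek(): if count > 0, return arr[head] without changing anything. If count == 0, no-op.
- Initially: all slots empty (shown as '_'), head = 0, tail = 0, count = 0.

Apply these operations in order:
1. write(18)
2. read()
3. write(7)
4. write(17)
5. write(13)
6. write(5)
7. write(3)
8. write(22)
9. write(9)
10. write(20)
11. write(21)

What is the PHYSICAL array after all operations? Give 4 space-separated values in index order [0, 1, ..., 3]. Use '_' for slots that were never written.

After op 1 (write(18)): arr=[18 _ _ _] head=0 tail=1 count=1
After op 2 (read()): arr=[18 _ _ _] head=1 tail=1 count=0
After op 3 (write(7)): arr=[18 7 _ _] head=1 tail=2 count=1
After op 4 (write(17)): arr=[18 7 17 _] head=1 tail=3 count=2
After op 5 (write(13)): arr=[18 7 17 13] head=1 tail=0 count=3
After op 6 (write(5)): arr=[5 7 17 13] head=1 tail=1 count=4
After op 7 (write(3)): arr=[5 3 17 13] head=2 tail=2 count=4
After op 8 (write(22)): arr=[5 3 22 13] head=3 tail=3 count=4
After op 9 (write(9)): arr=[5 3 22 9] head=0 tail=0 count=4
After op 10 (write(20)): arr=[20 3 22 9] head=1 tail=1 count=4
After op 11 (write(21)): arr=[20 21 22 9] head=2 tail=2 count=4

Answer: 20 21 22 9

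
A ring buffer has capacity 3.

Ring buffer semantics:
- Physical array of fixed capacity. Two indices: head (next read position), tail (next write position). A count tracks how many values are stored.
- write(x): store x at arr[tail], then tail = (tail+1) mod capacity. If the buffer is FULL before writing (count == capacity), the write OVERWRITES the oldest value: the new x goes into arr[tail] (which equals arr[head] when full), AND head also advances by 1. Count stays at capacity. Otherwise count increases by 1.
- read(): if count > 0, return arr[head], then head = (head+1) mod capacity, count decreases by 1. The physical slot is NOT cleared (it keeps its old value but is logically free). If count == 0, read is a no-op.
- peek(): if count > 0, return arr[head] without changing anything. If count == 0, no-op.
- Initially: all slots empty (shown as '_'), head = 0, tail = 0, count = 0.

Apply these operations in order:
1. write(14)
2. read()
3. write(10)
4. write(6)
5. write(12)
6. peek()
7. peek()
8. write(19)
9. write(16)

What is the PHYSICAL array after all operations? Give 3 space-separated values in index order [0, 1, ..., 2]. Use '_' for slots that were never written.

After op 1 (write(14)): arr=[14 _ _] head=0 tail=1 count=1
After op 2 (read()): arr=[14 _ _] head=1 tail=1 count=0
After op 3 (write(10)): arr=[14 10 _] head=1 tail=2 count=1
After op 4 (write(6)): arr=[14 10 6] head=1 tail=0 count=2
After op 5 (write(12)): arr=[12 10 6] head=1 tail=1 count=3
After op 6 (peek()): arr=[12 10 6] head=1 tail=1 count=3
After op 7 (peek()): arr=[12 10 6] head=1 tail=1 count=3
After op 8 (write(19)): arr=[12 19 6] head=2 tail=2 count=3
After op 9 (write(16)): arr=[12 19 16] head=0 tail=0 count=3

Answer: 12 19 16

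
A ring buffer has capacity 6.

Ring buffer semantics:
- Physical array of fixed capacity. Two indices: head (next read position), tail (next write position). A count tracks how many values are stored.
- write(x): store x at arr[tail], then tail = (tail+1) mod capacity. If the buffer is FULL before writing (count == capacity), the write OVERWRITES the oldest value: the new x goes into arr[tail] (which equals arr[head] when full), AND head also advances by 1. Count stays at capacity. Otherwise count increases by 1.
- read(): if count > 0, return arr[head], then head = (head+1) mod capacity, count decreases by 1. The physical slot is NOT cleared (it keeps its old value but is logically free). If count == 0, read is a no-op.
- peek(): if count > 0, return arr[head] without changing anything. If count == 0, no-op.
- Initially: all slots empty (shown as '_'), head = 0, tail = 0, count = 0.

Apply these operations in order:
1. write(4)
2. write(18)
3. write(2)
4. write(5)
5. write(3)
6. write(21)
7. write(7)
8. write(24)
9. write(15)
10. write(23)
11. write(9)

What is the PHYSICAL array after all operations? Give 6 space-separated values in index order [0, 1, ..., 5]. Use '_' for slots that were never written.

After op 1 (write(4)): arr=[4 _ _ _ _ _] head=0 tail=1 count=1
After op 2 (write(18)): arr=[4 18 _ _ _ _] head=0 tail=2 count=2
After op 3 (write(2)): arr=[4 18 2 _ _ _] head=0 tail=3 count=3
After op 4 (write(5)): arr=[4 18 2 5 _ _] head=0 tail=4 count=4
After op 5 (write(3)): arr=[4 18 2 5 3 _] head=0 tail=5 count=5
After op 6 (write(21)): arr=[4 18 2 5 3 21] head=0 tail=0 count=6
After op 7 (write(7)): arr=[7 18 2 5 3 21] head=1 tail=1 count=6
After op 8 (write(24)): arr=[7 24 2 5 3 21] head=2 tail=2 count=6
After op 9 (write(15)): arr=[7 24 15 5 3 21] head=3 tail=3 count=6
After op 10 (write(23)): arr=[7 24 15 23 3 21] head=4 tail=4 count=6
After op 11 (write(9)): arr=[7 24 15 23 9 21] head=5 tail=5 count=6

Answer: 7 24 15 23 9 21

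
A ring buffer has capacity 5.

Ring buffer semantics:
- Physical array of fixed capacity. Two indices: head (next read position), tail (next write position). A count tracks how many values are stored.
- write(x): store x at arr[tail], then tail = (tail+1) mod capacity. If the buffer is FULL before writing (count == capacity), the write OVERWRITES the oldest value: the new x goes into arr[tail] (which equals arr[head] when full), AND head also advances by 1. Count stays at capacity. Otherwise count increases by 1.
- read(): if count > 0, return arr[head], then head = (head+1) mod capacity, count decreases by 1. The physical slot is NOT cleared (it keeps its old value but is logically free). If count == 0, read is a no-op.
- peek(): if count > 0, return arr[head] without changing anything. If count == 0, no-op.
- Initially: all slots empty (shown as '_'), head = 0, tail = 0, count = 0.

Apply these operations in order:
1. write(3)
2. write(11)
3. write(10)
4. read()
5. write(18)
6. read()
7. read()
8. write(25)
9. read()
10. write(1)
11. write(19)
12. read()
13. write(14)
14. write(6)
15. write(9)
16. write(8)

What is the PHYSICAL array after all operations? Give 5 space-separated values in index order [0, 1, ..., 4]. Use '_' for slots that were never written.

Answer: 8 19 14 6 9

Derivation:
After op 1 (write(3)): arr=[3 _ _ _ _] head=0 tail=1 count=1
After op 2 (write(11)): arr=[3 11 _ _ _] head=0 tail=2 count=2
After op 3 (write(10)): arr=[3 11 10 _ _] head=0 tail=3 count=3
After op 4 (read()): arr=[3 11 10 _ _] head=1 tail=3 count=2
After op 5 (write(18)): arr=[3 11 10 18 _] head=1 tail=4 count=3
After op 6 (read()): arr=[3 11 10 18 _] head=2 tail=4 count=2
After op 7 (read()): arr=[3 11 10 18 _] head=3 tail=4 count=1
After op 8 (write(25)): arr=[3 11 10 18 25] head=3 tail=0 count=2
After op 9 (read()): arr=[3 11 10 18 25] head=4 tail=0 count=1
After op 10 (write(1)): arr=[1 11 10 18 25] head=4 tail=1 count=2
After op 11 (write(19)): arr=[1 19 10 18 25] head=4 tail=2 count=3
After op 12 (read()): arr=[1 19 10 18 25] head=0 tail=2 count=2
After op 13 (write(14)): arr=[1 19 14 18 25] head=0 tail=3 count=3
After op 14 (write(6)): arr=[1 19 14 6 25] head=0 tail=4 count=4
After op 15 (write(9)): arr=[1 19 14 6 9] head=0 tail=0 count=5
After op 16 (write(8)): arr=[8 19 14 6 9] head=1 tail=1 count=5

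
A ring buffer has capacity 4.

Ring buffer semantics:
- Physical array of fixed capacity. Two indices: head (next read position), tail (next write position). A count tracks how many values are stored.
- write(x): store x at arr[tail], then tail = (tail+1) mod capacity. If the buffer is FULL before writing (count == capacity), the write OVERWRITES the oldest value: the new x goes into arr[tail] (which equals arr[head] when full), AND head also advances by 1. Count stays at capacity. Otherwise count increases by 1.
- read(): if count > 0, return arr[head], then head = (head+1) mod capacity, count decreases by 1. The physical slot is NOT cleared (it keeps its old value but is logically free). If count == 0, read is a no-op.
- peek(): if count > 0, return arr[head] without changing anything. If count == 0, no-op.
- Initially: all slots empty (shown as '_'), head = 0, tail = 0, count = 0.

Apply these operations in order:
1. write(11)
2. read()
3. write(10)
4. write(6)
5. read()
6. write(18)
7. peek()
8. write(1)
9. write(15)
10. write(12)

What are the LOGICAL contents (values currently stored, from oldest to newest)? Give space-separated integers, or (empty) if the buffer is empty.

After op 1 (write(11)): arr=[11 _ _ _] head=0 tail=1 count=1
After op 2 (read()): arr=[11 _ _ _] head=1 tail=1 count=0
After op 3 (write(10)): arr=[11 10 _ _] head=1 tail=2 count=1
After op 4 (write(6)): arr=[11 10 6 _] head=1 tail=3 count=2
After op 5 (read()): arr=[11 10 6 _] head=2 tail=3 count=1
After op 6 (write(18)): arr=[11 10 6 18] head=2 tail=0 count=2
After op 7 (peek()): arr=[11 10 6 18] head=2 tail=0 count=2
After op 8 (write(1)): arr=[1 10 6 18] head=2 tail=1 count=3
After op 9 (write(15)): arr=[1 15 6 18] head=2 tail=2 count=4
After op 10 (write(12)): arr=[1 15 12 18] head=3 tail=3 count=4

Answer: 18 1 15 12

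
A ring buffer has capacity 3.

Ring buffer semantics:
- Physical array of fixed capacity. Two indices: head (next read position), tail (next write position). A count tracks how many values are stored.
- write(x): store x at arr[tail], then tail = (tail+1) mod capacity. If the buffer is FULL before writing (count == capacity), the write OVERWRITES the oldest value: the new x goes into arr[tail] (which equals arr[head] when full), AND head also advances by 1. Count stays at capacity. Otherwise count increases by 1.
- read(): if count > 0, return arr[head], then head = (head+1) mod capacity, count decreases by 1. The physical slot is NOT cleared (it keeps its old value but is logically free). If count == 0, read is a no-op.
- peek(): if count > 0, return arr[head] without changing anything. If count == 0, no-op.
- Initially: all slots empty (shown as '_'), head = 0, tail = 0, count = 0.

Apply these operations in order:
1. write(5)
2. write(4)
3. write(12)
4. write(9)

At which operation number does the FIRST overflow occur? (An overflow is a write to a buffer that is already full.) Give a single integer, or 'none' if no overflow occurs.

After op 1 (write(5)): arr=[5 _ _] head=0 tail=1 count=1
After op 2 (write(4)): arr=[5 4 _] head=0 tail=2 count=2
After op 3 (write(12)): arr=[5 4 12] head=0 tail=0 count=3
After op 4 (write(9)): arr=[9 4 12] head=1 tail=1 count=3

Answer: 4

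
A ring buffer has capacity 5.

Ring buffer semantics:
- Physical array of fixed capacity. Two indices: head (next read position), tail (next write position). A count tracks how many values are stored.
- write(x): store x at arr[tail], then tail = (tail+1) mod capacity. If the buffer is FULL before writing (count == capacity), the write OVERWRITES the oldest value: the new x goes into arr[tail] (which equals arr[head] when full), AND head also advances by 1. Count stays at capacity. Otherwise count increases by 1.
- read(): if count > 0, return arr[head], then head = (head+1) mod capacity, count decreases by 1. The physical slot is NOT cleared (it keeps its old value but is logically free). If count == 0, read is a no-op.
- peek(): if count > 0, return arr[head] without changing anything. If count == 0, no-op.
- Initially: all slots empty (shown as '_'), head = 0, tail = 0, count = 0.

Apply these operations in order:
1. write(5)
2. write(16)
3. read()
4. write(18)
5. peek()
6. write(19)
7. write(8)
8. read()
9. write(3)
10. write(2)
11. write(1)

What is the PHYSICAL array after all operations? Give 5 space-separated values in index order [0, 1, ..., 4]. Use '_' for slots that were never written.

Answer: 3 2 1 19 8

Derivation:
After op 1 (write(5)): arr=[5 _ _ _ _] head=0 tail=1 count=1
After op 2 (write(16)): arr=[5 16 _ _ _] head=0 tail=2 count=2
After op 3 (read()): arr=[5 16 _ _ _] head=1 tail=2 count=1
After op 4 (write(18)): arr=[5 16 18 _ _] head=1 tail=3 count=2
After op 5 (peek()): arr=[5 16 18 _ _] head=1 tail=3 count=2
After op 6 (write(19)): arr=[5 16 18 19 _] head=1 tail=4 count=3
After op 7 (write(8)): arr=[5 16 18 19 8] head=1 tail=0 count=4
After op 8 (read()): arr=[5 16 18 19 8] head=2 tail=0 count=3
After op 9 (write(3)): arr=[3 16 18 19 8] head=2 tail=1 count=4
After op 10 (write(2)): arr=[3 2 18 19 8] head=2 tail=2 count=5
After op 11 (write(1)): arr=[3 2 1 19 8] head=3 tail=3 count=5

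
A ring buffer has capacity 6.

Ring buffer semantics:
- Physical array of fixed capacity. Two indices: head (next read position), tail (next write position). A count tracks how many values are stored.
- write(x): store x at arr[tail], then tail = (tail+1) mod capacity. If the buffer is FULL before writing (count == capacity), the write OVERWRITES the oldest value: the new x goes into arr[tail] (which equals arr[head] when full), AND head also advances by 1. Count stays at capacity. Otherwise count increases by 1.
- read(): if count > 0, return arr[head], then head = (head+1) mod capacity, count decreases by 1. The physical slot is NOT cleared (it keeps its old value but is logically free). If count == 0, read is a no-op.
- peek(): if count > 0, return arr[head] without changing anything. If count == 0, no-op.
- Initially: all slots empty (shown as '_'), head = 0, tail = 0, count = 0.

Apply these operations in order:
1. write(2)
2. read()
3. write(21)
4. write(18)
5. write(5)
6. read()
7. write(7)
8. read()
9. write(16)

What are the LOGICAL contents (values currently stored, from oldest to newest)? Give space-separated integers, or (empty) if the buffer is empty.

After op 1 (write(2)): arr=[2 _ _ _ _ _] head=0 tail=1 count=1
After op 2 (read()): arr=[2 _ _ _ _ _] head=1 tail=1 count=0
After op 3 (write(21)): arr=[2 21 _ _ _ _] head=1 tail=2 count=1
After op 4 (write(18)): arr=[2 21 18 _ _ _] head=1 tail=3 count=2
After op 5 (write(5)): arr=[2 21 18 5 _ _] head=1 tail=4 count=3
After op 6 (read()): arr=[2 21 18 5 _ _] head=2 tail=4 count=2
After op 7 (write(7)): arr=[2 21 18 5 7 _] head=2 tail=5 count=3
After op 8 (read()): arr=[2 21 18 5 7 _] head=3 tail=5 count=2
After op 9 (write(16)): arr=[2 21 18 5 7 16] head=3 tail=0 count=3

Answer: 5 7 16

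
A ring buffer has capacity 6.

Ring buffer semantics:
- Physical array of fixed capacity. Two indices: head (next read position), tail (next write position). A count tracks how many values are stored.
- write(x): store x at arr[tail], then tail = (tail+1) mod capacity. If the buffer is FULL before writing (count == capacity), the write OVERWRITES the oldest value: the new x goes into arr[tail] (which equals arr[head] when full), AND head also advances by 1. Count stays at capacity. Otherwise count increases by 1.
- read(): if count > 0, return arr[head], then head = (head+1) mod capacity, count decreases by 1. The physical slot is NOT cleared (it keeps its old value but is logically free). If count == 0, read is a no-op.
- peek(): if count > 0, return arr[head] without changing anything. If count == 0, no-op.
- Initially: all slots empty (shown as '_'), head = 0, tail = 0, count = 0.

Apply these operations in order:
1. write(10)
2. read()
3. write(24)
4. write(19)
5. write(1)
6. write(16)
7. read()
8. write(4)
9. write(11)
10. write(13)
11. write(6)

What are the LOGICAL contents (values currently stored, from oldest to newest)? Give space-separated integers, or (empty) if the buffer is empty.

After op 1 (write(10)): arr=[10 _ _ _ _ _] head=0 tail=1 count=1
After op 2 (read()): arr=[10 _ _ _ _ _] head=1 tail=1 count=0
After op 3 (write(24)): arr=[10 24 _ _ _ _] head=1 tail=2 count=1
After op 4 (write(19)): arr=[10 24 19 _ _ _] head=1 tail=3 count=2
After op 5 (write(1)): arr=[10 24 19 1 _ _] head=1 tail=4 count=3
After op 6 (write(16)): arr=[10 24 19 1 16 _] head=1 tail=5 count=4
After op 7 (read()): arr=[10 24 19 1 16 _] head=2 tail=5 count=3
After op 8 (write(4)): arr=[10 24 19 1 16 4] head=2 tail=0 count=4
After op 9 (write(11)): arr=[11 24 19 1 16 4] head=2 tail=1 count=5
After op 10 (write(13)): arr=[11 13 19 1 16 4] head=2 tail=2 count=6
After op 11 (write(6)): arr=[11 13 6 1 16 4] head=3 tail=3 count=6

Answer: 1 16 4 11 13 6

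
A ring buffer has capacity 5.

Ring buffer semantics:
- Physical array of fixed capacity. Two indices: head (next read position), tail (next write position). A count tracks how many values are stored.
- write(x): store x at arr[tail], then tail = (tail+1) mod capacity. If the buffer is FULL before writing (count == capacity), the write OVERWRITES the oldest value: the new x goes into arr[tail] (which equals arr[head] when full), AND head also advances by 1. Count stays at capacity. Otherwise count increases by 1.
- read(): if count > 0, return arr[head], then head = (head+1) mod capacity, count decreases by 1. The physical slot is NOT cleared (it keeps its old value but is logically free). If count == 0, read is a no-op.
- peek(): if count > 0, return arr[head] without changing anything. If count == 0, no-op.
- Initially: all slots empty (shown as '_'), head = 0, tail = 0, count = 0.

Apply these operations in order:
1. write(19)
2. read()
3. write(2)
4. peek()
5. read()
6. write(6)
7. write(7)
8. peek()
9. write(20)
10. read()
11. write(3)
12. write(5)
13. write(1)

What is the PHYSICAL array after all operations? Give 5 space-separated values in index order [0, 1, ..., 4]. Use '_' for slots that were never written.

After op 1 (write(19)): arr=[19 _ _ _ _] head=0 tail=1 count=1
After op 2 (read()): arr=[19 _ _ _ _] head=1 tail=1 count=0
After op 3 (write(2)): arr=[19 2 _ _ _] head=1 tail=2 count=1
After op 4 (peek()): arr=[19 2 _ _ _] head=1 tail=2 count=1
After op 5 (read()): arr=[19 2 _ _ _] head=2 tail=2 count=0
After op 6 (write(6)): arr=[19 2 6 _ _] head=2 tail=3 count=1
After op 7 (write(7)): arr=[19 2 6 7 _] head=2 tail=4 count=2
After op 8 (peek()): arr=[19 2 6 7 _] head=2 tail=4 count=2
After op 9 (write(20)): arr=[19 2 6 7 20] head=2 tail=0 count=3
After op 10 (read()): arr=[19 2 6 7 20] head=3 tail=0 count=2
After op 11 (write(3)): arr=[3 2 6 7 20] head=3 tail=1 count=3
After op 12 (write(5)): arr=[3 5 6 7 20] head=3 tail=2 count=4
After op 13 (write(1)): arr=[3 5 1 7 20] head=3 tail=3 count=5

Answer: 3 5 1 7 20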